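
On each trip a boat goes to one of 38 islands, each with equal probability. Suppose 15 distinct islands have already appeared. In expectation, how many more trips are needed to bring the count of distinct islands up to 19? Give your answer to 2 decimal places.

7.09

The wait to go from k to k+1 distinct islands is geometric with mean 38/(38-k).
Sum over k = 15,...,18: E = 38/23 + 38/22 + 38/21 + 38/20 = 7.089.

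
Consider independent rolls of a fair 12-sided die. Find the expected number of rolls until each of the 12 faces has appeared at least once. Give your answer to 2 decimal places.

The wait to go from k to k+1 distinct faces is geometric with mean 12/(12-k).
E[T] = 12/12 + 12/11 + 12/10 + ... + 12/2 + 12/1 = 12·H_{12}.
H_{12} = 3.103, so E[T] = 37.239.

37.24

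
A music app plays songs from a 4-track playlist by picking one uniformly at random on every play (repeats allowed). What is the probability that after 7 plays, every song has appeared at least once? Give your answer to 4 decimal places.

By inclusion–exclusion over which songs are missing,
P(all seen) = Σ_{j=0}^{4} (-1)^j C(4,j)((4-j)/4)^7
= 1.00000 - 0.53394 + 0.04688 - 0.00024 + 0.00000
= 0.51270.

0.5127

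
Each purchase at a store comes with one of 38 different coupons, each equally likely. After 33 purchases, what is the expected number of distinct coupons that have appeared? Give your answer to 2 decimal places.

22.24

For each coupon, P(seen in 33 purchases) = 1 - (37/38)^33 = 0.585.
By linearity of expectation, E[distinct seen] = 38·(1 - (37/38)^33) = 22.239.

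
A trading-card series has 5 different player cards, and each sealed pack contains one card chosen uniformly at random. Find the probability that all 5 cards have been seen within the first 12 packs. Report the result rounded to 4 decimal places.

Let A_i be the event that card i is missing after 12 packs. By inclusion–exclusion on the A_i,
P(all seen) = Σ_{j=0}^{5} (-1)^j C(5,j)((5-j)/5)^12
= 1.00000 - 0.34360 + 0.02177 - 0.00017 + 0.00000 - 0.00000
= 0.67800.

0.6780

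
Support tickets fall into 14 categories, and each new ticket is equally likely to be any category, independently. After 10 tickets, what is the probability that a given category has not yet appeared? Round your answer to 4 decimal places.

On each ticket the fixed category fails to appear with probability 13/14.
P(still missing after 10) = (13/14)^10 = 0.47660.

0.4766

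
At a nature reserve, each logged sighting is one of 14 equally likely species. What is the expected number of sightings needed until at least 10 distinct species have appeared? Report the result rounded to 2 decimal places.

16.36

With k distinct species already seen, the next new one arrives after an expected 14/(14-k) sightings.
Sum over k = 0,...,9: E = 14/14 + 14/13 + 14/12 + ... + 14/6 + 14/5 = 16.355.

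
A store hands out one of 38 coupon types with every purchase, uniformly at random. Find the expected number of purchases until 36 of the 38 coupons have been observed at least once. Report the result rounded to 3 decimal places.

Going from k to k+1 distinct takes a geometric number of purchases with mean 38/(38-k).
Sum over k = 0,...,35: E = 38/38 + 38/37 + 38/36 + ... + 38/4 + 38/3 = 103.6603.

103.660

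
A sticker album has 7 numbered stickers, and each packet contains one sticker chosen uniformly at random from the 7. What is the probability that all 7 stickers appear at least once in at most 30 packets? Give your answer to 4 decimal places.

By inclusion–exclusion over which stickers are missing,
P(all seen) = Σ_{j=0}^{7} (-1)^j C(7,j)((7-j)/7)^30
= 1.00000 - 0.06866 + 0.00087 - 0.00000 + 0.00000 - 0.00000 + 0.00000 - 0.00000
= 0.93221.

0.9322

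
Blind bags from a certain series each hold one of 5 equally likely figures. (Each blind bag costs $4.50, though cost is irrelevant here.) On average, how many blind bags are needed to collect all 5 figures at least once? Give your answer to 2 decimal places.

The wait to go from k to k+1 distinct figures is geometric with mean 5/(5-k).
E[T] = 5/5 + 5/4 + 5/3 + 5/2 + 5/1 = 5·H_{5}.
H_{5} = 2.283, so E[T] = 11.417.

11.42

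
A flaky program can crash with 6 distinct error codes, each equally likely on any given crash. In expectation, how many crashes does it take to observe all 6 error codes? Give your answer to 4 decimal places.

14.7000

After k distinct error codes have appeared, the next crash gives a new one with probability (6-k)/6, so the expected wait for the (k+1)-th is 6/(6-k).
E[T] = 6/6 + 6/5 + 6/4 + 6/3 + 6/2 + 6/1 = 6·H_{6}.
H_{6} = 2.45000, so E[T] = 14.70000.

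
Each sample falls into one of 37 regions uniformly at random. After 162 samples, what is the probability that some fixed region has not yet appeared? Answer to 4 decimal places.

0.0118

On each sample the fixed region fails to appear with probability 36/37.
P(still missing after 162) = (36/37)^162 = 0.01181.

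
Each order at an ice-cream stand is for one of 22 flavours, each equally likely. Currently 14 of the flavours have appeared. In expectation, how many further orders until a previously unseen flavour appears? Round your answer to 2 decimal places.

2.75

The number of orders until the next new flavour is geometric with success probability 8/22, so its mean is 22/8.
E = 22/8 = 2.750.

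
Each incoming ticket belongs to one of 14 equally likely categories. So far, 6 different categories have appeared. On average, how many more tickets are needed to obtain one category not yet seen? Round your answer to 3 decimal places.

The number of tickets until the next new category is geometric with success probability 8/14, so its mean is 14/8.
E = 14/8 = 1.7500.

1.750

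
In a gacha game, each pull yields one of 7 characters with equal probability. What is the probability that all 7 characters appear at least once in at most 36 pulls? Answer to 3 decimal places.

Let A_i be the event that character i is missing after 36 pulls. By inclusion–exclusion on the A_i,
P(all seen) = Σ_{j=0}^{7} (-1)^j C(7,j)((7-j)/7)^36
= 1.0000 - 0.0272 + 0.0001 - 0.0000 + 0.0000 - 0.0000 + 0.0000 - 0.0000
= 0.9729.

0.973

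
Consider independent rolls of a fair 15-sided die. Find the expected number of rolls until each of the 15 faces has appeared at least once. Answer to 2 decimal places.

Split into phases: going from k distinct to k+1 distinct takes on average 15/(15-k) rolls.
E[T] = 15/15 + 15/14 + 15/13 + ... + 15/2 + 15/1 = 15·H_{15}.
H_{15} = 3.318, so E[T] = 49.773.

49.77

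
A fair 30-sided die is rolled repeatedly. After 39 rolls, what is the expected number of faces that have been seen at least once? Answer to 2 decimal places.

For each face, P(seen in 39 rolls) = 1 - (29/30)^39 = 0.733.
By linearity of expectation, E[distinct seen] = 30·(1 - (29/30)^39) = 22.003.

22.00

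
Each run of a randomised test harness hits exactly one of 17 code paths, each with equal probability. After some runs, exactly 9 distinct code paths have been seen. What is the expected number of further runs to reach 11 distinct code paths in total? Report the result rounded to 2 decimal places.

4.55

The wait to go from k to k+1 distinct code paths is geometric with mean 17/(17-k).
Sum over k = 9,...,10: E = 17/8 + 17/7 = 4.554.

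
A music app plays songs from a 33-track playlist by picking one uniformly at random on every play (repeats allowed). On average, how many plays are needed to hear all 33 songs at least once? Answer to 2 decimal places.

134.93

Split into phases: going from k distinct to k+1 distinct takes on average 33/(33-k) plays.
E[T] = 33/33 + 33/32 + 33/31 + ... + 33/2 + 33/1 = 33·H_{33}.
H_{33} = 4.089, so E[T] = 134.930.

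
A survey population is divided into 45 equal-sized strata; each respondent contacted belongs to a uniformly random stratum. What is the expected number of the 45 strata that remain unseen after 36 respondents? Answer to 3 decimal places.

For each stratum, P(unseen after 36) = (44/45)^36 = 0.4453.
By linearity of expectation, E[unseen] = 45·(44/45)^36 = 20.0382.

20.038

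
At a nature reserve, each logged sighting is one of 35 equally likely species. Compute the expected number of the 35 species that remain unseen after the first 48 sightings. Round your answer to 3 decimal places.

8.705

For each species, P(unseen after 48) = (34/35)^48 = 0.2487.
By linearity of expectation, E[unseen] = 35·(34/35)^48 = 8.7054.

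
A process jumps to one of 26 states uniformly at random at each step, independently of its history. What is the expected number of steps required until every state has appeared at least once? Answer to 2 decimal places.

100.21

Split into phases: going from k distinct to k+1 distinct takes on average 26/(26-k) steps.
E[T] = 26/26 + 26/25 + 26/24 + ... + 26/2 + 26/1 = 26·H_{26}.
H_{26} = 3.854, so E[T] = 100.215.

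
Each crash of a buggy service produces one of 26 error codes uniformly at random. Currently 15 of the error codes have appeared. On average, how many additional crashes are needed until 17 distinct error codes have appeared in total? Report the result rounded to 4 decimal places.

4.9636

With k distinct error codes already seen, the next new one takes an expected 26/(26-k) crashes.
Sum over k = 15,...,16: E = 26/11 + 26/10 = 4.96364.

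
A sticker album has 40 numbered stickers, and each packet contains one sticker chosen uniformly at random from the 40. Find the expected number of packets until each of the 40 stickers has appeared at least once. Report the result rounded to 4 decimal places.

The wait to go from k to k+1 distinct stickers is geometric with mean 40/(40-k).
E[T] = 40/40 + 40/39 + 40/38 + ... + 40/2 + 40/1 = 40·H_{40}.
H_{40} = 4.27854, so E[T] = 171.14172.

171.1417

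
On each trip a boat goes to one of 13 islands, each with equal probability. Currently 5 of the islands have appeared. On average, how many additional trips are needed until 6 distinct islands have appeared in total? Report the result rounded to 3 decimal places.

From k distinct to k+1 distinct takes on average 13/(13-k) trips.
Only the k = 5 term is needed: E = 13/8 = 1.6250.

1.625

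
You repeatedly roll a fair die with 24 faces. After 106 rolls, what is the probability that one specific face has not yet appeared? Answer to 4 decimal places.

Each roll misses the fixed face with probability (24-1)/24 = 23/24, independently.
P(still missing after 106) = (23/24)^106 = 0.01098.

0.0110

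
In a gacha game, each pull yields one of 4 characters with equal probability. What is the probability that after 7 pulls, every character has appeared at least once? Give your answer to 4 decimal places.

By inclusion–exclusion over which characters are missing,
P(all seen) = Σ_{j=0}^{4} (-1)^j C(4,j)((4-j)/4)^7
= 1.00000 - 0.53394 + 0.04688 - 0.00024 + 0.00000
= 0.51270.

0.5127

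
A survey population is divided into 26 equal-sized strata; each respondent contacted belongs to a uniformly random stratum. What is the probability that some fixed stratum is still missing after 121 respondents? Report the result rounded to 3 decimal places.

0.009

On each respondent the fixed stratum fails to appear with probability 25/26.
P(still missing after 121) = (25/26)^121 = 0.0087.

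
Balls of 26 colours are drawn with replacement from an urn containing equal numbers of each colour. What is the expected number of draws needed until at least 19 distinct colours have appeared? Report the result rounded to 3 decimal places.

With k distinct colours already seen, the next new one arrives after an expected 26/(26-k) draws.
Sum over k = 0,...,18: E = 26/26 + 26/25 + 26/24 + ... + 26/9 + 26/8 = 32.8006.

32.801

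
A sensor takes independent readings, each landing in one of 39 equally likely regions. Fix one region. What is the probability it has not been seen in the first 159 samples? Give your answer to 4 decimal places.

0.0161

Each sample misses the fixed region with probability (39-1)/39 = 38/39, independently.
P(still missing after 159) = (38/39)^159 = 0.01608.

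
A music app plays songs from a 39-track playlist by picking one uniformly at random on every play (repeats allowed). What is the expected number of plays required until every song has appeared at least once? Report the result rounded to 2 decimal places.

The wait to go from k to k+1 distinct songs is geometric with mean 39/(39-k).
E[T] = 39/39 + 39/38 + 39/37 + ... + 39/2 + 39/1 = 39·H_{39}.
H_{39} = 4.254, so E[T] = 165.888.

165.89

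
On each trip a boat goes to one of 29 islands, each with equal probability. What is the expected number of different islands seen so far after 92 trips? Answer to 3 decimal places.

27.851

For each island, P(seen in 92 trips) = 1 - (28/29)^92 = 0.9604.
By linearity of expectation, E[distinct seen] = 29·(1 - (28/29)^92) = 27.8510.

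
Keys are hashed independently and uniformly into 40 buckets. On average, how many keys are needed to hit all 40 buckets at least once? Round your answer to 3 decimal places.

The wait to go from k to k+1 distinct buckets is geometric with mean 40/(40-k).
E[T] = 40/40 + 40/39 + 40/38 + ... + 40/2 + 40/1 = 40·H_{40}.
H_{40} = 4.2785, so E[T] = 171.1417.

171.142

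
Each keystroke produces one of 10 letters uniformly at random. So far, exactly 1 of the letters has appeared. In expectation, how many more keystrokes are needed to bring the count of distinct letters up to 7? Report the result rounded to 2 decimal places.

9.96

With k distinct letters already seen, the next new one takes an expected 10/(10-k) keystrokes.
Sum over k = 1,...,6: E = 10/9 + 10/8 + 10/7 + 10/6 + 10/5 + 10/4 = 9.956.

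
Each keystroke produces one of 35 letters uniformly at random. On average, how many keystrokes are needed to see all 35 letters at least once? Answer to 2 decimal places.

145.14

Split into phases: going from k distinct to k+1 distinct takes on average 35/(35-k) keystrokes.
E[T] = 35/35 + 35/34 + 35/33 + ... + 35/2 + 35/1 = 35·H_{35}.
H_{35} = 4.147, so E[T] = 145.137.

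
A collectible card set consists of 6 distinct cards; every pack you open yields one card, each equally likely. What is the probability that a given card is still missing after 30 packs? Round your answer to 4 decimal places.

0.0042

On each pack the fixed card fails to appear with probability 5/6.
P(still missing after 30) = (5/6)^30 = 0.00421.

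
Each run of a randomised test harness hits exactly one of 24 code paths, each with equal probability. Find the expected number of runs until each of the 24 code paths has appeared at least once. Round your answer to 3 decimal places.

Split into phases: going from k distinct to k+1 distinct takes on average 24/(24-k) runs.
E[T] = 24/24 + 24/23 + 24/22 + ... + 24/2 + 24/1 = 24·H_{24}.
H_{24} = 3.7760, so E[T] = 90.6230.

90.623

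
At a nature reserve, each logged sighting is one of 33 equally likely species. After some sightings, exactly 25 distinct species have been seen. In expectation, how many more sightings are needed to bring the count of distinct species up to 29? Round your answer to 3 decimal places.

With k distinct species already seen, the next new one takes an expected 33/(33-k) sightings.
Sum over k = 25,...,28: E = 33/8 + 33/7 + 33/6 + 33/5 = 20.9393.

20.939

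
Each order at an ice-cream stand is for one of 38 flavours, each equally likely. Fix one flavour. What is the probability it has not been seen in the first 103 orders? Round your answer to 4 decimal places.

On each order the fixed flavour fails to appear with probability 37/38.
P(still missing after 103) = (37/38)^103 = 0.06413.

0.0641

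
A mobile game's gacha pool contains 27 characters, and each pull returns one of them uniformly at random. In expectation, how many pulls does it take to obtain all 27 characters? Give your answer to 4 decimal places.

105.0693

Split into phases: going from k distinct to k+1 distinct takes on average 27/(27-k) pulls.
E[T] = 27/27 + 27/26 + 27/25 + ... + 27/2 + 27/1 = 27·H_{27}.
H_{27} = 3.89146, so E[T] = 105.06933.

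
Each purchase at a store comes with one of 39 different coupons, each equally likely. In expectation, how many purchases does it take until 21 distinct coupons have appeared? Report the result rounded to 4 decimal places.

Going from k to k+1 distinct takes a geometric number of purchases with mean 39/(39-k).
Sum over k = 0,...,20: E = 39/39 + 39/38 + 39/37 + ... + 39/20 + 39/19 = 29.57896.

29.5790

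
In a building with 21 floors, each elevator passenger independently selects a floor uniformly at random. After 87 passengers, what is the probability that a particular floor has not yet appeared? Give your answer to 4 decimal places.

0.0143

On each passenger the fixed floor fails to appear with probability 20/21.
P(still missing after 87) = (20/21)^87 = 0.01434.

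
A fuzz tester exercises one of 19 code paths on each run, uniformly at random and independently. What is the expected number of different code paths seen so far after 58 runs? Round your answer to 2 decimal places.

18.17

For each code path, P(seen in 58 runs) = 1 - (18/19)^58 = 0.957.
By linearity of expectation, E[distinct seen] = 19·(1 - (18/19)^58) = 18.174.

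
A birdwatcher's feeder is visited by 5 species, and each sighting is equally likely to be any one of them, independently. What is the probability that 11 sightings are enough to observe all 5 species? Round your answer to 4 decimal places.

0.6064

By inclusion–exclusion over which species are missing,
P(all seen) = Σ_{j=0}^{5} (-1)^j C(5,j)((5-j)/5)^11
= 1.00000 - 0.42950 + 0.03628 - 0.00042 + 0.00000 - 0.00000
= 0.60636.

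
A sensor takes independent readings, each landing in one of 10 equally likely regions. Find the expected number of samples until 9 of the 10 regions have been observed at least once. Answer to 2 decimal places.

With k distinct regions already seen, the next new one arrives after an expected 10/(10-k) samples.
Sum over k = 0,...,8: E = 10/10 + 10/9 + 10/8 + ... + 10/3 + 10/2 = 19.290.

19.29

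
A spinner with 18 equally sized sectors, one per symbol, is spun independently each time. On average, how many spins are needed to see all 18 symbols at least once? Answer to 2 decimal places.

62.91

After k distinct symbols have appeared, the next spin gives a new one with probability (18-k)/18, so the expected wait for the (k+1)-th is 18/(18-k).
E[T] = 18/18 + 18/17 + 18/16 + ... + 18/2 + 18/1 = 18·H_{18}.
H_{18} = 3.495, so E[T] = 62.912.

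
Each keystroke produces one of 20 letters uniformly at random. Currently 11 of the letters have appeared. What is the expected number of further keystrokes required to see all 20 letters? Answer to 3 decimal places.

From k distinct to k+1 distinct takes on average 20/(20-k) keystrokes.
Sum over k = 11,...,19: E = 20/9 + 20/8 + 20/7 + ... + 20/2 + 20/1 = 56.5794.

56.579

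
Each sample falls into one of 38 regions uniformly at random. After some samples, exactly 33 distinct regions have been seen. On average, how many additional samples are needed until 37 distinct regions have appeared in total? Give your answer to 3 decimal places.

48.767

With k distinct regions already seen, the next new one takes an expected 38/(38-k) samples.
Sum over k = 33,...,36: E = 38/5 + 38/4 + 38/3 + 38/2 = 48.7667.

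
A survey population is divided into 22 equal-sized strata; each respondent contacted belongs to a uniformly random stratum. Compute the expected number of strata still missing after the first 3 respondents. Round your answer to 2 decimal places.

19.13

For each stratum, P(unseen after 3) = (21/22)^3 = 0.870.
By linearity of expectation, E[unseen] = 22·(21/22)^3 = 19.134.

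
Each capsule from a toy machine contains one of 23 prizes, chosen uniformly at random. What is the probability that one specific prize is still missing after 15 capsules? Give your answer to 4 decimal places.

Each capsule misses the fixed prize with probability (23-1)/23 = 22/23, independently.
P(still missing after 15) = (22/23)^15 = 0.51336.

0.5134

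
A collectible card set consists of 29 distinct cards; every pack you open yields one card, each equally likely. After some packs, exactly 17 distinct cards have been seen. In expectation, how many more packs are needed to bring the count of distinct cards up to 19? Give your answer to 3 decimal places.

5.053

With k distinct cards already seen, the next new one takes an expected 29/(29-k) packs.
Sum over k = 17,...,18: E = 29/12 + 29/11 = 5.0530.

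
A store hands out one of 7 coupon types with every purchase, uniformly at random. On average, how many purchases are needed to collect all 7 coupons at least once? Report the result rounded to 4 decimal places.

18.1500

Split into phases: going from k distinct to k+1 distinct takes on average 7/(7-k) purchases.
E[T] = 7/7 + 7/6 + 7/5 + ... + 7/2 + 7/1 = 7·H_{7}.
H_{7} = 2.59286, so E[T] = 18.15000.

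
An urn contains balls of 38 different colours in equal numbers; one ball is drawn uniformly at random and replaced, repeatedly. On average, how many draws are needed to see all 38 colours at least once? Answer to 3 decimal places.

The wait to go from k to k+1 distinct colours is geometric with mean 38/(38-k).
E[T] = 38/38 + 38/37 + 38/36 + ... + 38/2 + 38/1 = 38·H_{38}.
H_{38} = 4.2279, so E[T] = 160.6603.

160.660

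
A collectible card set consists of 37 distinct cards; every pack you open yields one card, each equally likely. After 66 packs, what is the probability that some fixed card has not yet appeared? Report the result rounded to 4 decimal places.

0.1639

On each pack the fixed card fails to appear with probability 36/37.
P(still missing after 66) = (36/37)^66 = 0.16393.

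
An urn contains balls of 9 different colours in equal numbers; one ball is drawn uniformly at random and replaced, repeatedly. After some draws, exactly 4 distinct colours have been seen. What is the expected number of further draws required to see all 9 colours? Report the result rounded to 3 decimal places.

20.550

The wait to go from k to k+1 distinct colours is geometric with mean 9/(9-k).
Sum over k = 4,...,8: E = 9/5 + 9/4 + 9/3 + 9/2 + 9/1 = 20.5500.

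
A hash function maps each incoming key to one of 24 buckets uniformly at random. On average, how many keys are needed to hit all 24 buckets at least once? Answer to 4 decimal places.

After k distinct buckets have appeared, the next key gives a new one with probability (24-k)/24, so the expected wait for the (k+1)-th is 24/(24-k).
E[T] = 24/24 + 24/23 + 24/22 + ... + 24/2 + 24/1 = 24·H_{24}.
H_{24} = 3.77596, so E[T] = 90.62300.

90.6230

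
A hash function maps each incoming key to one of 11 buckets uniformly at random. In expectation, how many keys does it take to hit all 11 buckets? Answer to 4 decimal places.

Split into phases: going from k distinct to k+1 distinct takes on average 11/(11-k) keys.
E[T] = 11/11 + 11/10 + 11/9 + ... + 11/2 + 11/1 = 11·H_{11}.
H_{11} = 3.01988, so E[T] = 33.21865.

33.2187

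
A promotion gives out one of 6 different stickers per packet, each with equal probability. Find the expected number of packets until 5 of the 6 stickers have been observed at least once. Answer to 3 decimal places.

8.700

With k distinct stickers already seen, the next new one arrives after an expected 6/(6-k) packets.
Sum over k = 0,...,4: E = 6/6 + 6/5 + 6/4 + 6/3 + 6/2 = 8.7000.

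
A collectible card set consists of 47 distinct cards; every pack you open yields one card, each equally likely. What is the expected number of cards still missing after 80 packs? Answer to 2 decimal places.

8.41

For each card, P(unseen after 80) = (46/47)^80 = 0.179.
By linearity of expectation, E[unseen] = 47·(46/47)^80 = 8.412.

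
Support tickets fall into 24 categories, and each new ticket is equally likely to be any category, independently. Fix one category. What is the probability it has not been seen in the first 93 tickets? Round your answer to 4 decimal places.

0.0191

Each ticket misses the fixed category with probability (24-1)/24 = 23/24, independently.
P(still missing after 93) = (23/24)^93 = 0.01910.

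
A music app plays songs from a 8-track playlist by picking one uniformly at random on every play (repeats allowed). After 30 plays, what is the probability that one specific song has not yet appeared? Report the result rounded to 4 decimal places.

0.0182

On each play the fixed song fails to appear with probability 7/8.
P(still missing after 30) = (7/8)^30 = 0.01821.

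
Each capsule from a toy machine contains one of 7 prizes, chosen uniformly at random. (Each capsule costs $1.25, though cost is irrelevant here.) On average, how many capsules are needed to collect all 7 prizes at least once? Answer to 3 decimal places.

After k distinct prizes have appeared, the next capsule gives a new one with probability (7-k)/7, so the expected wait for the (k+1)-th is 7/(7-k).
E[T] = 7/7 + 7/6 + 7/5 + ... + 7/2 + 7/1 = 7·H_{7}.
H_{7} = 2.5929, so E[T] = 18.1500.

18.150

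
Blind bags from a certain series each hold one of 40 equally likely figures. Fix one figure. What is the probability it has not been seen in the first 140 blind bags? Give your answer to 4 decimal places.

On each blind bag the fixed figure fails to appear with probability 39/40.
P(still missing after 140) = (39/40)^140 = 0.02888.

0.0289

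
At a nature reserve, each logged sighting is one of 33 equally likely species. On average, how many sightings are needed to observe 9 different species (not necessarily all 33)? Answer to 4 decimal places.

10.3237

Going from k to k+1 distinct takes a geometric number of sightings with mean 33/(33-k).
Sum over k = 0,...,8: E = 33/33 + 33/32 + 33/31 + ... + 33/26 + 33/25 = 10.32372.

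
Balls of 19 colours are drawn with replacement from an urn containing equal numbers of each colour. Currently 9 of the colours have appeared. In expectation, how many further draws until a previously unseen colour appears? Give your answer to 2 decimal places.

1.90

The number of draws until the next new colour is geometric with success probability 10/19, so its mean is 19/10.
E = 19/10 = 1.900.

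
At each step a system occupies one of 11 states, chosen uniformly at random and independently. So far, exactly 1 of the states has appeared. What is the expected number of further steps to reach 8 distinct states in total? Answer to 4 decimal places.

The wait to go from k to k+1 distinct states is geometric with mean 11/(11-k).
Sum over k = 1,...,7: E = 11/10 + 11/9 + 11/8 + ... + 11/5 + 11/4 = 12.05198.

12.0520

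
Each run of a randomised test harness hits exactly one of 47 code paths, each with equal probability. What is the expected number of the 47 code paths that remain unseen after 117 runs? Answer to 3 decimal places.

3.796

For each code path, P(unseen after 117) = (46/47)^117 = 0.0808.
By linearity of expectation, E[unseen] = 47·(46/47)^117 = 3.7959.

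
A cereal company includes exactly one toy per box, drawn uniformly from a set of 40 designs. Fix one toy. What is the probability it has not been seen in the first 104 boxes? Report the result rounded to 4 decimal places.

Each box misses the fixed toy with probability (40-1)/40 = 39/40, independently.
P(still missing after 104) = (39/40)^104 = 0.07186.

0.0719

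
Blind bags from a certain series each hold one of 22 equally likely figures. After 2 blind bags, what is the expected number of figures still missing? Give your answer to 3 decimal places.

20.045

For each figure, P(unseen after 2) = (21/22)^2 = 0.9112.
By linearity of expectation, E[unseen] = 22·(21/22)^2 = 20.0455.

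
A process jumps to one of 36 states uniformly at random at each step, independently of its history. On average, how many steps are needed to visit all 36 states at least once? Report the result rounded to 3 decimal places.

150.284

After k distinct states have appeared, the next step gives a new one with probability (36-k)/36, so the expected wait for the (k+1)-th is 36/(36-k).
E[T] = 36/36 + 36/35 + 36/34 + ... + 36/2 + 36/1 = 36·H_{36}.
H_{36} = 4.1746, so E[T] = 150.2841.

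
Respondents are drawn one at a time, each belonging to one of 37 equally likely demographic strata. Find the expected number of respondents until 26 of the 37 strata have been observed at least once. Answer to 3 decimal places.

43.723

Going from k to k+1 distinct takes a geometric number of respondents with mean 37/(37-k).
Sum over k = 0,...,25: E = 37/37 + 37/36 + 37/35 + ... + 37/13 + 37/12 = 43.7232.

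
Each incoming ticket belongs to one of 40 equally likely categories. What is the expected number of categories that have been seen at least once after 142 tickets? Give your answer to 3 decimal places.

For each category, P(seen in 142 tickets) = 1 - (39/40)^142 = 0.9725.
By linearity of expectation, E[distinct seen] = 40·(1 - (39/40)^142) = 38.9017.

38.902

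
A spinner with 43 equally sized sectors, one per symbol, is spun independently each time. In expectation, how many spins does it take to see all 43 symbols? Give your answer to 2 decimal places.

After k distinct symbols have appeared, the next spin gives a new one with probability (43-k)/43, so the expected wait for the (k+1)-th is 43/(43-k).
E[T] = 43/43 + 43/42 + 43/41 + ... + 43/2 + 43/1 = 43·H_{43}.
H_{43} = 4.350, so E[T] = 187.050.

187.05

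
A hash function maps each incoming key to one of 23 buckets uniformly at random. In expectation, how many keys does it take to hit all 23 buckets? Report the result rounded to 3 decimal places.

85.889

After k distinct buckets have appeared, the next key gives a new one with probability (23-k)/23, so the expected wait for the (k+1)-th is 23/(23-k).
E[T] = 23/23 + 23/22 + 23/21 + ... + 23/2 + 23/1 = 23·H_{23}.
H_{23} = 3.7343, so E[T] = 85.8887.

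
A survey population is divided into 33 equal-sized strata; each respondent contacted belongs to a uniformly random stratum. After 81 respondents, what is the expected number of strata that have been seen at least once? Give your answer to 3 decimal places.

30.271

For each stratum, P(seen in 81 respondents) = 1 - (32/33)^81 = 0.9173.
By linearity of expectation, E[distinct seen] = 33·(1 - (32/33)^81) = 30.2708.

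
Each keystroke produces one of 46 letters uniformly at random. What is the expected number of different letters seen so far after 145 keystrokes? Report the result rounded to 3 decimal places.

44.100

For each letter, P(seen in 145 keystrokes) = 1 - (45/46)^145 = 0.9587.
By linearity of expectation, E[distinct seen] = 46·(1 - (45/46)^145) = 44.1003.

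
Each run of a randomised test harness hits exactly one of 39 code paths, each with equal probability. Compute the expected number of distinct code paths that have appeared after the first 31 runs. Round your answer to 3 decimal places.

21.568

For each code path, P(seen in 31 runs) = 1 - (38/39)^31 = 0.5530.
By linearity of expectation, E[distinct seen] = 39·(1 - (38/39)^31) = 21.5678.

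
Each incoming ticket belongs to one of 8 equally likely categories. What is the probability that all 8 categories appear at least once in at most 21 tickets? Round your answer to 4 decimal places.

0.5793

By inclusion–exclusion over which categories are missing,
P(all seen) = Σ_{j=0}^{8} (-1)^j C(8,j)((8-j)/8)^21
= 1.00000 - 0.48446 + 0.06660 - 0.00290 + 0.00003 - 0.00000 + 0.00000 - 0.00000 + 0.00000
= 0.57927.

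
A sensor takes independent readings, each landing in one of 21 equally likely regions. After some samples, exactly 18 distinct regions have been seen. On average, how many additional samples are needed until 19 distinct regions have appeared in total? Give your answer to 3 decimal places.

With k distinct regions already seen, the next new one takes an expected 21/(21-k) samples.
Only the k = 18 term is needed: E = 21/3 = 7.0000.

7.000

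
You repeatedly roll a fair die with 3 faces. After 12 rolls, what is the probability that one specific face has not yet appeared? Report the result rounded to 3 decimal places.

0.008

On each roll the fixed face fails to appear with probability 2/3.
P(still missing after 12) = (2/3)^12 = 0.0077.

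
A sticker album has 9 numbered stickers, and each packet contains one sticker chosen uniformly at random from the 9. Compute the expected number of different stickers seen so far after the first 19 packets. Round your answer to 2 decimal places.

8.04

For each sticker, P(seen in 19 packets) = 1 - (8/9)^19 = 0.893.
By linearity of expectation, E[distinct seen] = 9·(1 - (8/9)^19) = 8.040.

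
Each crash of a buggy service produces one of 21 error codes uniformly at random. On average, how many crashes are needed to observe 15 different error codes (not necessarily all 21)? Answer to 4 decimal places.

25.1025

Going from k to k+1 distinct takes a geometric number of crashes with mean 21/(21-k).
Sum over k = 0,...,14: E = 21/21 + 21/20 + 21/19 + ... + 21/8 + 21/7 = 25.10253.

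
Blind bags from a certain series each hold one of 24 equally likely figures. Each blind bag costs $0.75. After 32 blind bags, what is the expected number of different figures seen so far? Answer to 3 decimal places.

For each figure, P(seen in 32 blind bags) = 1 - (23/24)^32 = 0.7438.
By linearity of expectation, E[distinct seen] = 24·(1 - (23/24)^32) = 17.8519.

17.852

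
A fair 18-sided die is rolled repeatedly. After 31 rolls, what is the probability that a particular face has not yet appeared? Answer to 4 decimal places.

0.1700

Each roll misses the fixed face with probability (18-1)/18 = 17/18, independently.
P(still missing after 31) = (17/18)^31 = 0.17001.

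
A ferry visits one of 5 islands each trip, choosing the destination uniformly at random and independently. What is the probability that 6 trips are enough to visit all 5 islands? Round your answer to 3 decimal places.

Let A_i be the event that island i is missing after 6 trips. By inclusion–exclusion on the A_i,
P(all seen) = Σ_{j=0}^{5} (-1)^j C(5,j)((5-j)/5)^6
= 1.0000 - 1.3107 + 0.4666 - 0.0410 + 0.0003 - 0.0000
= 0.1152.

0.115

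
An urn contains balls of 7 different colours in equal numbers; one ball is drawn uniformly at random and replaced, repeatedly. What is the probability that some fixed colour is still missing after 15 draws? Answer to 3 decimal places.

On each draw the fixed colour fails to appear with probability 6/7.
P(still missing after 15) = (6/7)^15 = 0.0990.

0.099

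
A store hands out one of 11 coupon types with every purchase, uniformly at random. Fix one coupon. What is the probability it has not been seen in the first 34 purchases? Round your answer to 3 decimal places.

Each purchase misses the fixed coupon with probability (11-1)/11 = 10/11, independently.
P(still missing after 34) = (10/11)^34 = 0.0391.

0.039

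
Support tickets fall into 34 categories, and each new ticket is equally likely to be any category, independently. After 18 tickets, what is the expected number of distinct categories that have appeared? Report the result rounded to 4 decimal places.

14.1341

For each category, P(seen in 18 tickets) = 1 - (33/34)^18 = 0.41571.
By linearity of expectation, E[distinct seen] = 34·(1 - (33/34)^18) = 14.13405.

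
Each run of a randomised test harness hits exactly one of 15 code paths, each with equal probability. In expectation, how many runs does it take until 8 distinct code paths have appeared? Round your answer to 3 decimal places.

10.881

Going from k to k+1 distinct takes a geometric number of runs with mean 15/(15-k).
Sum over k = 0,...,7: E = 15/15 + 15/14 + 15/13 + ... + 15/9 + 15/8 = 10.8806.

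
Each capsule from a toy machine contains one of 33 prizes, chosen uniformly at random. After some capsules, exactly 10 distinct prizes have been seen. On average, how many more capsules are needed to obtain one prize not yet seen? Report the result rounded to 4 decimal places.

Each capsule yields a new prize with probability (33-10)/33 = 23/33, so the wait is geometric with mean 33/23.
E = 33/23 = 1.43478.

1.4348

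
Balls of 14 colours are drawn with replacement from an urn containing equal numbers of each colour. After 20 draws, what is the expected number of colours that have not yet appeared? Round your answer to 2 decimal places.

For each colour, P(unseen after 20) = (13/14)^20 = 0.227.
By linearity of expectation, E[unseen] = 14·(13/14)^20 = 3.180.

3.18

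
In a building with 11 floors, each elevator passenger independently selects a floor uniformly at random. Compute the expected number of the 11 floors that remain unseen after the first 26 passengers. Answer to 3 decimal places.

For each floor, P(unseen after 26) = (10/11)^26 = 0.0839.
By linearity of expectation, E[unseen] = 11·(10/11)^26 = 0.9230.

0.923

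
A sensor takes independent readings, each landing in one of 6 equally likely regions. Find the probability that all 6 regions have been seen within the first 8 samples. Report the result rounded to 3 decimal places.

0.114

By inclusion–exclusion over which regions are missing,
P(all seen) = Σ_{j=0}^{6} (-1)^j C(6,j)((6-j)/6)^8
= 1.0000 - 1.3954 + 0.5853 - 0.0781 + 0.0023 - 0.0000 + 0.0000
= 0.1140.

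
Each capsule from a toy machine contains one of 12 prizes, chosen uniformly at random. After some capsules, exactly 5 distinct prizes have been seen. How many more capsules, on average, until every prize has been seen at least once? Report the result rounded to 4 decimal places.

With k distinct prizes already seen, the next new one takes an expected 12/(12-k) capsules.
Sum over k = 5,...,11: E = 12/7 + 12/6 + 12/5 + ... + 12/2 + 12/1 = 31.11429.

31.1143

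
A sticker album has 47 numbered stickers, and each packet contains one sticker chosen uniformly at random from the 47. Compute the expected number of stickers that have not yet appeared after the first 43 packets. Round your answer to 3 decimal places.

For each sticker, P(unseen after 43) = (46/47)^43 = 0.3966.
By linearity of expectation, E[unseen] = 47·(46/47)^43 = 18.6413.

18.641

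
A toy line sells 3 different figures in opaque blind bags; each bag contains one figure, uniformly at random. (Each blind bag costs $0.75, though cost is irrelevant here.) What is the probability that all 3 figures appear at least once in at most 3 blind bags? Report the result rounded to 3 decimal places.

0.222

Let A_i be the event that figure i is missing after 3 blind bags. By inclusion–exclusion on the A_i,
P(all seen) = Σ_{j=0}^{3} (-1)^j C(3,j)((3-j)/3)^3
= 1.0000 - 0.8889 + 0.1111 - 0.0000
= 0.2222.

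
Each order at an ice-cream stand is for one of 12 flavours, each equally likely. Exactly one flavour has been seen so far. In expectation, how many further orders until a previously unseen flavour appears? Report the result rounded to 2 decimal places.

1.09

Each order yields a new flavour with probability (12-1)/12 = 11/12, so the wait is geometric with mean 12/11.
E = 12/11 = 1.091.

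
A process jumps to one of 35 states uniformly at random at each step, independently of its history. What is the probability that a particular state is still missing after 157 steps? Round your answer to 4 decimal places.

Each step misses the fixed state with probability (35-1)/35 = 34/35, independently.
P(still missing after 157) = (34/35)^157 = 0.01056.

0.0106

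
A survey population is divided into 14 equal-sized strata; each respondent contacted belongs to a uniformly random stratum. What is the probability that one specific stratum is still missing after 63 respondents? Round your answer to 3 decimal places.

0.009

Each respondent misses the fixed stratum with probability (14-1)/14 = 13/14, independently.
P(still missing after 63) = (13/14)^63 = 0.0094.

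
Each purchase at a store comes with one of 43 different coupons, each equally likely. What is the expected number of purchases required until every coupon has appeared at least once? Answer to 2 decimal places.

After k distinct coupons have appeared, the next purchase gives a new one with probability (43-k)/43, so the expected wait for the (k+1)-th is 43/(43-k).
E[T] = 43/43 + 43/42 + 43/41 + ... + 43/2 + 43/1 = 43·H_{43}.
H_{43} = 4.350, so E[T] = 187.050.

187.05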